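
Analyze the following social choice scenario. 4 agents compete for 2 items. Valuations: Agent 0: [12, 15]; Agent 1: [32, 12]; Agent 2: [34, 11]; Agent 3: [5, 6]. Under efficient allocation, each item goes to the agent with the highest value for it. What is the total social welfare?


Step 1: For each item, find the maximum value among all agents.
Step 2: Item 0 -> Agent 2 (value 34)
Step 3: Item 1 -> Agent 0 (value 15)
Step 4: Total welfare = 34 + 15 = 49

49


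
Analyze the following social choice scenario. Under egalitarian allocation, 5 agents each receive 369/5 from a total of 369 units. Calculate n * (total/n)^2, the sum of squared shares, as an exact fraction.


Step 1: Each agent's share = 369/5
Step 2: Square of each share = (369/5)^2 = 136161/25
Step 3: Sum of squares = 5 * 136161/25 = 136161/5

136161/5


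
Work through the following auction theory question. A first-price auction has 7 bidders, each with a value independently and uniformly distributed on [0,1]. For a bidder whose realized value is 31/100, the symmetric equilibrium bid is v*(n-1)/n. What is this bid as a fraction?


Step 1: The symmetric BNE bidding function is b(v) = v * (n-1) / n
Step 2: Substitute v = 31/100 and n = 7
Step 3: b = 31/100 * 6/7
Step 4: b = 93/350

93/350


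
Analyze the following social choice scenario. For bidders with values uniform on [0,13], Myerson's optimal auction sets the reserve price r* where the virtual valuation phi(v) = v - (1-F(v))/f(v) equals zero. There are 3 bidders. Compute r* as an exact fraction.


Step 1: For U[0,13], F(v) = v/13 and f(v) = 1/13
Step 2: phi(v) = v - (1 - v/13)/(1/13) = v - (13 - v) = 2v - 13
Step 3: Set phi(r*) = 0: 2r* - 13 = 0
Step 4: r* = 13/2 (the number of bidders n = 3 does not enter)

13/2


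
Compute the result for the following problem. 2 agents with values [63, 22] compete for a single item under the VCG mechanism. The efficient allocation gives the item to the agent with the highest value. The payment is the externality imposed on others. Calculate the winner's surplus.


Step 1: The winner is the agent with the highest value: agent 0 with value 63
Step 2: Values of other agents: [22]
Step 3: VCG payment = max of others' values = 22
Step 4: Surplus = 63 - 22 = 41

41


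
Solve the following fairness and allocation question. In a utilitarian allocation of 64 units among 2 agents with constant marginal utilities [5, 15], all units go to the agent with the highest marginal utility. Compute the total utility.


Step 1: The marginal utilities are [5, 15]
Step 2: The highest marginal utility is 15
Step 3: All 64 units go to that agent
Step 4: Total utility = 15 * 64 = 960

960


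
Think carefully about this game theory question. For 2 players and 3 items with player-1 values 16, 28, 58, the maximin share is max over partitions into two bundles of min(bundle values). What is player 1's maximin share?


Step 1: Item values = 16, 28, 58
Step 2: Enumerate all 2-bundle partitions and take the smaller bundle:
  Partition 1: {16} vs {28,58} -> bundles 16, 86; min = 16
  Partition 2: {28} vs {16,58} -> bundles 28, 74; min = 28
  Partition 3: {58} vs {16,28} -> bundles 58, 44; min = 44
Step 3: MMS = max(16, 28, 44) = 44

44


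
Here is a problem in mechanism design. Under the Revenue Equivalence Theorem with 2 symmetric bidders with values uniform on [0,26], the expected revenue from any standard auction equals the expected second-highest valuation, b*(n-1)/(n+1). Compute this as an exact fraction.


Step 1: By Revenue Equivalence, expected revenue = b*(n-1)/(n+1)
Step 2: Substituting n = 2, b = 26
Step 3: Revenue = 26*(2-1)/(2+1) = 26*1/3
Step 4: Revenue = 26/3

26/3


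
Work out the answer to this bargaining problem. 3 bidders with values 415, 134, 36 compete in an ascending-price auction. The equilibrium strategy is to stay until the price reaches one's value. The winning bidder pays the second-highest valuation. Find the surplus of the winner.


Step 1: Identify the highest value: 415
Step 2: Identify the second-highest value: 134
Step 3: The final price = second-highest value = 134
Step 4: Surplus = 415 - 134 = 281

281


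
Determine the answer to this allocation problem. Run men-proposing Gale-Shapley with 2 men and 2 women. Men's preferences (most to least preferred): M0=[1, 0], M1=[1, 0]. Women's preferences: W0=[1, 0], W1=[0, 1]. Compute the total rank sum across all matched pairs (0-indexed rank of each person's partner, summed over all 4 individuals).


Step 1: Run Gale-Shapley (men propose, women hold best offer):
  M0 proposes to W1; she accepts
  M1 proposes to W1; rejected
  M1 proposes to W0; she accepts
Step 2: Final matching: W0-M1, W1-M0
Step 3: 0-indexed ranks (man's rank of his match, then woman's): 1 + 0 + 0 + 0
Step 4: Total rank sum = 1

1


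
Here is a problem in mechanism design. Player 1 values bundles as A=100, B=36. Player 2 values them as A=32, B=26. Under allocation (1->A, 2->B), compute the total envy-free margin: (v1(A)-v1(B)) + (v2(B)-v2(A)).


Step 1: Player 1's margin = v1(A) - v1(B) = 100 - 36 = 64
Step 2: Player 2's margin = v2(B) - v2(A) = 26 - 32 = -6
Step 3: Total margin = 64 + -6 = 58

58


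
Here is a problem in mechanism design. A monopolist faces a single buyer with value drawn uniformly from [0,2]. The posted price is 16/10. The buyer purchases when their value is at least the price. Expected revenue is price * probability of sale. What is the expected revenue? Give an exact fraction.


Step 1: Posted price r = 8/5, value support [0,2]
Step 2: P(v >= r) = (2 - 8/5)/2 = 1/5
Step 3: Expected revenue = r * P(v >= r) = 8/5 * 1/5
Step 4: Revenue = 8/25

8/25


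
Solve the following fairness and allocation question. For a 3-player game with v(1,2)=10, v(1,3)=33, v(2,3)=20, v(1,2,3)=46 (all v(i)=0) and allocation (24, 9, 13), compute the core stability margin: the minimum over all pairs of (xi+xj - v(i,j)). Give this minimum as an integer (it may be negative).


Step 1: Slack for coalition (1,2): x1+x2 - v12 = 33 - 10 = 23
Step 2: Slack for coalition (1,3): x1+x3 - v13 = 37 - 33 = 4
Step 3: Slack for coalition (2,3): x2+x3 - v23 = 22 - 20 = 2
Step 4: Minimum slack = min(23, 4, 2) = 2, attained by (2,3); no pair can gain by deviating, so the allocation is in the core

2


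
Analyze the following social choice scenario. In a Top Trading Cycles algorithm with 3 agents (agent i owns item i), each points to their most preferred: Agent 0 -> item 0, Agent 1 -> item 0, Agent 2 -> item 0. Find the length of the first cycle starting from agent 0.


Step 1: Trace the pointer graph from agent 0: 0 -> 0
Step 2: A cycle is detected when we revisit agent 0
Step 3: The cycle is: 0 -> 0
Step 4: Cycle length = 1

1


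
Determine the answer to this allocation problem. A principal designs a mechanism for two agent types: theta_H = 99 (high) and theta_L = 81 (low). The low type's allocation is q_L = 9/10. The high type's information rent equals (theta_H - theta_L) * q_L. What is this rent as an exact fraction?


Step 1: theta_H - theta_L = 99 - 81 = 18
Step 2: Information rent = (theta_H - theta_L) * q_L
Step 3: = 18 * 9/10
Step 4: = 81/5

81/5


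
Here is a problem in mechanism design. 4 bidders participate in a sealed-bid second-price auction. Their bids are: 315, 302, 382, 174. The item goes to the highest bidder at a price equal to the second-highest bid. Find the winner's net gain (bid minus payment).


Step 1: Sort bids in descending order: 382, 315, 302, 174
Step 2: The winning bid is the highest: 382
Step 3: The payment equals the second-highest bid: 315
Step 4: Surplus = winner's bid - payment = 382 - 315 = 67

67


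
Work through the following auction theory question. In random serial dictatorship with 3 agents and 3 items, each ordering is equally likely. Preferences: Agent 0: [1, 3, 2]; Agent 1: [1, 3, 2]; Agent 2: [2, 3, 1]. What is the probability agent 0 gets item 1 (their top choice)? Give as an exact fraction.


Step 1: Agent 0 wants item 1
Step 2: There are 6 possible orderings of agents
Step 3: In 3 orderings, agent 0 gets item 1
Step 4: Probability = 3/6 = 1/2

1/2


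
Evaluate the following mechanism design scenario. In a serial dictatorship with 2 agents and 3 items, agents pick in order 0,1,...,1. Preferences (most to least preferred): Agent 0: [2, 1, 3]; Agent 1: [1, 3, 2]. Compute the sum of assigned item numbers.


Step 1: Agent 0 picks item 2
Step 2: Agent 1 picks item 1
Step 3: Sum = 2 + 1 = 3

3


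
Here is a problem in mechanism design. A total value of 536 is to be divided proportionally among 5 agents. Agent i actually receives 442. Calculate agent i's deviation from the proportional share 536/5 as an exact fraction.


Step 1: Proportional share = 536/5
Step 2: Agent's actual allocation = 442
Step 3: Excess = 442 - 536/5 = 1674/5

1674/5


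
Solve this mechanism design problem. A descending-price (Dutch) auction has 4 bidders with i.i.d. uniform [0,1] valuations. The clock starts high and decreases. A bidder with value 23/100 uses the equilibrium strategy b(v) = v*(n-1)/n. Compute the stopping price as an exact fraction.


Step 1: Dutch auctions are strategically equivalent to first-price auctions
Step 2: The equilibrium bid is b(v) = v*(n-1)/n
Step 3: b = 23/100 * 3/4
Step 4: b = 69/400

69/400


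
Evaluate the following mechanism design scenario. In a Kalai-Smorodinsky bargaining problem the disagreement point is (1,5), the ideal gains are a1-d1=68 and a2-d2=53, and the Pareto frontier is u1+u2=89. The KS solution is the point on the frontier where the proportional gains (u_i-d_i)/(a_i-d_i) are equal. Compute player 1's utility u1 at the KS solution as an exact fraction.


Step 1: At the KS point, (u1-d1)/r1 = (u2-d2)/r2 = t and u1+u2 = 89
Step 2: u1 = d1 + r1*t and u2 = d2 + r2*t, so (d1 + r1*t) + (d2 + r2*t) = 89
Step 3: t = (89 - 1 - 5)/(68 + 53) = 83/121
Step 4: u1 = d1 + r1*t = 1 + 68 * 83/121 = 5765/121
Step 5: (Check: u2 = d2 + r2*t = 5004/121; u1+u2 = 5765/121 + 5004/121 = 89, on the frontier.)

5765/121


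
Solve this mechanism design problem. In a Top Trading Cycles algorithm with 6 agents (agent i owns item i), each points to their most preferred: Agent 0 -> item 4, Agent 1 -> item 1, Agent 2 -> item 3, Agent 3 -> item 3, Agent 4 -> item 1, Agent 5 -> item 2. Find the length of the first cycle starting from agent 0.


Step 1: Trace the pointer graph from agent 0: 0 -> 4 -> 1 -> 1
Step 2: A cycle is detected when we revisit agent 1
Step 3: The cycle is: 1 -> 1
Step 4: Cycle length = 1

1


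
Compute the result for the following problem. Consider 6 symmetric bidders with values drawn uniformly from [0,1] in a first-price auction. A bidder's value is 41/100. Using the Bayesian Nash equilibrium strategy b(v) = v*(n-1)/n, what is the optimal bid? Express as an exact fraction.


Step 1: The symmetric BNE bidding function is b(v) = v * (n-1) / n
Step 2: Substitute v = 41/100 and n = 6
Step 3: b = 41/100 * 5/6
Step 4: b = 41/120

41/120


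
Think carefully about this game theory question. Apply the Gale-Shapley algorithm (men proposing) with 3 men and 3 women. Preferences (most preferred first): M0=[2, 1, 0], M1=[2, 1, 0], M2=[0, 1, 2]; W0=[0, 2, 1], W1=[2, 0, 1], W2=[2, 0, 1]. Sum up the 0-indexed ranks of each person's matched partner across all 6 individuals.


Step 1: Run Gale-Shapley (men propose, women hold best offer):
  M0 proposes to W2; she accepts
  M1 proposes to W2; rejected
  M1 proposes to W1; she accepts
  M2 proposes to W0; she accepts
Step 2: Final matching: W0-M2, W1-M1, W2-M0
Step 3: 0-indexed ranks (man's rank of his match, then woman's): 0 + 1 + 1 + 2 + 0 + 1
Step 4: Total rank sum = 5

5


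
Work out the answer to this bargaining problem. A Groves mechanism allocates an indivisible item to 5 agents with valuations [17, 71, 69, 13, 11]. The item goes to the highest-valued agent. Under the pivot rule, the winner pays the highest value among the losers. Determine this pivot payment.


Step 1: The efficient winner is agent 1 with value 71
Step 2: Other agents' values: [17, 69, 13, 11]
Step 3: Pivot payment = max(others) = 69
Step 4: The winner pays 69

69


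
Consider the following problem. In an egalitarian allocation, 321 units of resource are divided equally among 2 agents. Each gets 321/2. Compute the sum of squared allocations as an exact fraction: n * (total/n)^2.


Step 1: Each agent's share = 321/2
Step 2: Square of each share = (321/2)^2 = 103041/4
Step 3: Sum of squares = 2 * 103041/4 = 103041/2

103041/2


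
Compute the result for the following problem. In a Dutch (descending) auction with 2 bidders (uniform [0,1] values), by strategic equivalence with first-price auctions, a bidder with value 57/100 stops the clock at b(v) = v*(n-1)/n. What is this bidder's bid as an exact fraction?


Step 1: Dutch auctions are strategically equivalent to first-price auctions
Step 2: The equilibrium bid is b(v) = v*(n-1)/n
Step 3: b = 57/100 * 1/2
Step 4: b = 57/200

57/200


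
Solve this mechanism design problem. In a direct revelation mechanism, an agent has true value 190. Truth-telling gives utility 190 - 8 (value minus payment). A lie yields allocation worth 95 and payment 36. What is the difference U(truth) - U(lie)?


Step 1: U(truth) = value - payment = 190 - 8 = 182
Step 2: U(lie) = allocation - payment = 95 - 36 = 59
Step 3: IC gap = 182 - 59 = 123

123


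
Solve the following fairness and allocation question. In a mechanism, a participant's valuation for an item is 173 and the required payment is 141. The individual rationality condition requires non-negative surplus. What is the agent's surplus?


Step 1: Surplus = value - payment = 173 - 141 = 32
Step 2: IR is satisfied (surplus >= 0)

32


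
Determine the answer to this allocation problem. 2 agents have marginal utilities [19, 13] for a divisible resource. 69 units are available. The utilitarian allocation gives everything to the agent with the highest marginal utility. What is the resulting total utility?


Step 1: The marginal utilities are [19, 13]
Step 2: The highest marginal utility is 19
Step 3: All 69 units go to that agent
Step 4: Total utility = 19 * 69 = 1311

1311


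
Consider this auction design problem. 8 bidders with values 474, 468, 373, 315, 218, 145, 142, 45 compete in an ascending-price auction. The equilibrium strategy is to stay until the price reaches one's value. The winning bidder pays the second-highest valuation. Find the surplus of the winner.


Step 1: Identify the highest value: 474
Step 2: Identify the second-highest value: 468
Step 3: The final price = second-highest value = 468
Step 4: Surplus = 474 - 468 = 6

6


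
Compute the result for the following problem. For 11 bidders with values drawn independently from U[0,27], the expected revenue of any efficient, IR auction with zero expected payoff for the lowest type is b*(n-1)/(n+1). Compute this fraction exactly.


Step 1: By Revenue Equivalence, expected revenue = b*(n-1)/(n+1)
Step 2: Substituting n = 11, b = 27
Step 3: Revenue = 27*(11-1)/(11+1) = 27*10/12
Step 4: Revenue = 270/12 = 45/2

45/2


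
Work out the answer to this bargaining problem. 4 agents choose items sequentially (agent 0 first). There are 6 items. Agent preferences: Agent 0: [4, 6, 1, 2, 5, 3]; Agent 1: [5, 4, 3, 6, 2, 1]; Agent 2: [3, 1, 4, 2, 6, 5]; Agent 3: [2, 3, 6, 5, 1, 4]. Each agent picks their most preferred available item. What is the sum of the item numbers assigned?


Step 1: Agent 0 picks item 4
Step 2: Agent 1 picks item 5
Step 3: Agent 2 picks item 3
Step 4: Agent 3 picks item 2
Step 5: Sum = 4 + 5 + 3 + 2 = 14

14


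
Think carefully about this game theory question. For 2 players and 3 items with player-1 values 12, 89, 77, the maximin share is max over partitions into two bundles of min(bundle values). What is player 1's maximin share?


Step 1: Item values = 12, 89, 77
Step 2: Enumerate all 2-bundle partitions and take the smaller bundle:
  Partition 1: {12} vs {89,77} -> bundles 12, 166; min = 12
  Partition 2: {89} vs {12,77} -> bundles 89, 89; min = 89
  Partition 3: {77} vs {12,89} -> bundles 77, 101; min = 77
Step 3: MMS = max(12, 89, 77) = 89

89


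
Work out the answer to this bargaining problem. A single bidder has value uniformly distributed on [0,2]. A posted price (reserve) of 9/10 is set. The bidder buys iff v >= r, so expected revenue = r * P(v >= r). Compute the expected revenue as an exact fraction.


Step 1: Posted price r = 9/10, value support [0,2]
Step 2: P(v >= r) = (2 - 9/10)/2 = 11/20
Step 3: Expected revenue = r * P(v >= r) = 9/10 * 11/20
Step 4: Revenue = 99/200

99/200


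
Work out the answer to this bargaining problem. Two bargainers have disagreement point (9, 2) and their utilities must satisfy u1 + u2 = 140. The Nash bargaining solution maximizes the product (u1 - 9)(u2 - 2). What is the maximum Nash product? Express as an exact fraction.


Step 1: The Nash solution splits surplus symmetrically above the disagreement point
Step 2: u1 = (total + d1 - d2)/2 = (140 + 9 - 2)/2 = 147/2
Step 3: u2 = (total - d1 + d2)/2 = (140 - 9 + 2)/2 = 133/2
Step 4: Nash product = (147/2 - 9) * (133/2 - 2)
Step 5: = 129/2 * 129/2 = 16641/4

16641/4


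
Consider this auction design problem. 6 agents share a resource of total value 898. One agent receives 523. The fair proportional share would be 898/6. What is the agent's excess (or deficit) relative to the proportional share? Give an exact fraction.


Step 1: Proportional share = 898/6 = 449/3
Step 2: Agent's actual allocation = 523
Step 3: Excess = 523 - 449/3 = 1120/3

1120/3


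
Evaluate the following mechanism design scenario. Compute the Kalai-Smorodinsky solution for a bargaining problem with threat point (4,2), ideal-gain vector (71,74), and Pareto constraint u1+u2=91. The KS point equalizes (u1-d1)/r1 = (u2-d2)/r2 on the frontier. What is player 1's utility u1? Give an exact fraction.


Step 1: At the KS point, (u1-d1)/r1 = (u2-d2)/r2 = t and u1+u2 = 91
Step 2: u1 = d1 + r1*t and u2 = d2 + r2*t, so (d1 + r1*t) + (d2 + r2*t) = 91
Step 3: t = (91 - 4 - 2)/(71 + 74) = 85/145 = 17/29
Step 4: u1 = d1 + r1*t = 4 + 71 * 17/29 = 1323/29
Step 5: (Check: u2 = d2 + r2*t = 1316/29; u1+u2 = 1323/29 + 1316/29 = 91, on the frontier.)

1323/29


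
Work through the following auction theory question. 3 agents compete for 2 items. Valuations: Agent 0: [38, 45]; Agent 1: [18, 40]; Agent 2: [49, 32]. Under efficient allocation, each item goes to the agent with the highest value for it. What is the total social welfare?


Step 1: For each item, find the maximum value among all agents.
Step 2: Item 0 -> Agent 2 (value 49)
Step 3: Item 1 -> Agent 0 (value 45)
Step 4: Total welfare = 49 + 45 = 94

94


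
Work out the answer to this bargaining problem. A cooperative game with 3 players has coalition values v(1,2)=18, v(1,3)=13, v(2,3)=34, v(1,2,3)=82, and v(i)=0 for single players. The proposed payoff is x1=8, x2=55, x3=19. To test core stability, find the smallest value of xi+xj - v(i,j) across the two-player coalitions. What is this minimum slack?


Step 1: Slack for coalition (1,2): x1+x2 - v12 = 63 - 18 = 45
Step 2: Slack for coalition (1,3): x1+x3 - v13 = 27 - 13 = 14
Step 3: Slack for coalition (2,3): x2+x3 - v23 = 74 - 34 = 40
Step 4: Minimum slack = min(45, 14, 40) = 14, attained by (1,3); no pair can gain by deviating, so the allocation is in the core

14


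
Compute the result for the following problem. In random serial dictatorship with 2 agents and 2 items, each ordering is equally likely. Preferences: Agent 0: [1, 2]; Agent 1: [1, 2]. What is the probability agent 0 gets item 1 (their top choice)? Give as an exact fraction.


Step 1: Agent 0 wants item 1
Step 2: There are 2 possible orderings of agents
Step 3: In 1 orderings, agent 0 gets item 1
Step 4: Probability = 1/2

1/2


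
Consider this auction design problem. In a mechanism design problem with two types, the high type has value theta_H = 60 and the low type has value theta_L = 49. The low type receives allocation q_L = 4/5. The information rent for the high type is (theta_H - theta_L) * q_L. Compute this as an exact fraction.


Step 1: theta_H - theta_L = 60 - 49 = 11
Step 2: Information rent = (theta_H - theta_L) * q_L
Step 3: = 11 * 4/5
Step 4: = 44/5

44/5


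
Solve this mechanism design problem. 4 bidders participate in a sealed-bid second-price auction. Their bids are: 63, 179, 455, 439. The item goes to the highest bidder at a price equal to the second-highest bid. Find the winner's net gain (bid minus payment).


Step 1: Sort bids in descending order: 455, 439, 179, 63
Step 2: The winning bid is the highest: 455
Step 3: The payment equals the second-highest bid: 439
Step 4: Surplus = winner's bid - payment = 455 - 439 = 16

16


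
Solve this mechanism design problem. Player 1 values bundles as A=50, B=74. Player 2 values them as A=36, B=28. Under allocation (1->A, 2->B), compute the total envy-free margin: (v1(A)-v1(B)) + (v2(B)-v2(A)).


Step 1: Player 1's margin = v1(A) - v1(B) = 50 - 74 = -24
Step 2: Player 2's margin = v2(B) - v2(A) = 28 - 36 = -8
Step 3: Total margin = -24 + -8 = -32

-32


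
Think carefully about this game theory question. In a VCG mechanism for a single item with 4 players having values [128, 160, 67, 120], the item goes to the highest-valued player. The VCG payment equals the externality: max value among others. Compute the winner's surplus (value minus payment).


Step 1: The winner is the agent with the highest value: agent 1 with value 160
Step 2: Values of other agents: [128, 67, 120]
Step 3: VCG payment = max of others' values = 128
Step 4: Surplus = 160 - 128 = 32

32


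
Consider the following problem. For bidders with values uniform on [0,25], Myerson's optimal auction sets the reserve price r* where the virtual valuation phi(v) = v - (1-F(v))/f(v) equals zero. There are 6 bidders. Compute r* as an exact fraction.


Step 1: For U[0,25], F(v) = v/25 and f(v) = 1/25
Step 2: phi(v) = v - (1 - v/25)/(1/25) = v - (25 - v) = 2v - 25
Step 3: Set phi(r*) = 0: 2r* - 25 = 0
Step 4: r* = 25/2 (the number of bidders n = 6 does not enter)

25/2


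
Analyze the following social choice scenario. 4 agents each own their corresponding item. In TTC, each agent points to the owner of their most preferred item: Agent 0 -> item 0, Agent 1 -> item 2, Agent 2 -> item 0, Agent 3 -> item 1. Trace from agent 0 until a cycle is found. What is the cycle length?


Step 1: Trace the pointer graph from agent 0: 0 -> 0
Step 2: A cycle is detected when we revisit agent 0
Step 3: The cycle is: 0 -> 0
Step 4: Cycle length = 1

1


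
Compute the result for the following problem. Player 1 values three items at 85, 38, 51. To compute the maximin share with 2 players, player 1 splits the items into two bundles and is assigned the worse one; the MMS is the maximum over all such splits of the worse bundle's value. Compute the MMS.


Step 1: Item values = 85, 38, 51
Step 2: Enumerate all 2-bundle partitions and take the smaller bundle:
  Partition 1: {85} vs {38,51} -> bundles 85, 89; min = 85
  Partition 2: {38} vs {85,51} -> bundles 38, 136; min = 38
  Partition 3: {51} vs {85,38} -> bundles 51, 123; min = 51
Step 3: MMS = max(85, 38, 51) = 85

85


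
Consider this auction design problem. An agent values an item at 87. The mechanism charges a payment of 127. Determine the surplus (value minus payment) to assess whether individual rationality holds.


Step 1: Surplus = value - payment = 87 - 127 = -40
Step 2: IR is violated (surplus < 0)

-40


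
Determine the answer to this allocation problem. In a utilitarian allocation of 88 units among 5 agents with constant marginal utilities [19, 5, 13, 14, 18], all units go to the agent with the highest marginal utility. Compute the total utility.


Step 1: The marginal utilities are [19, 5, 13, 14, 18]
Step 2: The highest marginal utility is 19
Step 3: All 88 units go to that agent
Step 4: Total utility = 19 * 88 = 1672

1672


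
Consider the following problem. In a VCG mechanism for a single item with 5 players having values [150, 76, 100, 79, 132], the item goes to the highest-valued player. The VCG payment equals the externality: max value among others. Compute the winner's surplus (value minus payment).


Step 1: The winner is the agent with the highest value: agent 0 with value 150
Step 2: Values of other agents: [76, 100, 79, 132]
Step 3: VCG payment = max of others' values = 132
Step 4: Surplus = 150 - 132 = 18

18


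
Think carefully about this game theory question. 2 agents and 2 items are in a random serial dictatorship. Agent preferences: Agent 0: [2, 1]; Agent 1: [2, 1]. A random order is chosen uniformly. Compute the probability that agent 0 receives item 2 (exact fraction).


Step 1: Agent 0 wants item 2
Step 2: There are 2 possible orderings of agents
Step 3: In 1 orderings, agent 0 gets item 2
Step 4: Probability = 1/2

1/2


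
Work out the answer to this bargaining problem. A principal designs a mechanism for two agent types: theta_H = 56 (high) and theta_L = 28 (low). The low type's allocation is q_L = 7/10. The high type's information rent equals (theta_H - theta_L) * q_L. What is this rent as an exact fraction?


Step 1: theta_H - theta_L = 56 - 28 = 28
Step 2: Information rent = (theta_H - theta_L) * q_L
Step 3: = 28 * 7/10
Step 4: = 98/5

98/5


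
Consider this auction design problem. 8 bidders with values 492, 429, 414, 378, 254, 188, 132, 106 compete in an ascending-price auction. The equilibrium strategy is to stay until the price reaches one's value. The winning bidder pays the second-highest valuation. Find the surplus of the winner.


Step 1: Identify the highest value: 492
Step 2: Identify the second-highest value: 429
Step 3: The final price = second-highest value = 429
Step 4: Surplus = 492 - 429 = 63

63


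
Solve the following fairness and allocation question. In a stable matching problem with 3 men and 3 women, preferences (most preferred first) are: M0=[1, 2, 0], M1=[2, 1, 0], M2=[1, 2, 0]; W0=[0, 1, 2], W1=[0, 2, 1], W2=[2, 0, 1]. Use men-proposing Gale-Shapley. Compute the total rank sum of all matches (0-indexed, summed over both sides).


Step 1: Run Gale-Shapley (men propose, women hold best offer):
  M0 proposes to W1; she accepts
  M1 proposes to W2; she accepts
  M2 proposes to W1; rejected
  M2 proposes to W2; she switches from M1
  M1 proposes to W1; rejected
  M1 proposes to W0; she accepts
Step 2: Final matching: W0-M1, W1-M0, W2-M2
Step 3: 0-indexed ranks (man's rank of his match, then woman's): 2 + 1 + 0 + 0 + 1 + 0
Step 4: Total rank sum = 4

4


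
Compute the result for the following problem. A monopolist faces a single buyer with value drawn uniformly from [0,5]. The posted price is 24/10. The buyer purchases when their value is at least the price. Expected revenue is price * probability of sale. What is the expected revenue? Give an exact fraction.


Step 1: Posted price r = 12/5, value support [0,5]
Step 2: P(v >= r) = (5 - 12/5)/5 = 13/25
Step 3: Expected revenue = r * P(v >= r) = 12/5 * 13/25
Step 4: Revenue = 156/125

156/125


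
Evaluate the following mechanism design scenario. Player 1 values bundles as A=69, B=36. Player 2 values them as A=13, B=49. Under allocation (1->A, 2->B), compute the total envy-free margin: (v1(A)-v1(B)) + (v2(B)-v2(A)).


Step 1: Player 1's margin = v1(A) - v1(B) = 69 - 36 = 33
Step 2: Player 2's margin = v2(B) - v2(A) = 49 - 13 = 36
Step 3: Total margin = 33 + 36 = 69

69


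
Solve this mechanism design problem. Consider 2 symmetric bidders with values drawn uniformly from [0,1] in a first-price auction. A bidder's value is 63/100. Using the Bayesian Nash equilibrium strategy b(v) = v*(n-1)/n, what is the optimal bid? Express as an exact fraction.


Step 1: The symmetric BNE bidding function is b(v) = v * (n-1) / n
Step 2: Substitute v = 63/100 and n = 2
Step 3: b = 63/100 * 1/2
Step 4: b = 63/200

63/200


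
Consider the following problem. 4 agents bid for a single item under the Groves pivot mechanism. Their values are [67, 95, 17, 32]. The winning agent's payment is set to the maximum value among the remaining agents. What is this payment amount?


Step 1: The efficient winner is agent 1 with value 95
Step 2: Other agents' values: [67, 17, 32]
Step 3: Pivot payment = max(others) = 67
Step 4: The winner pays 67

67


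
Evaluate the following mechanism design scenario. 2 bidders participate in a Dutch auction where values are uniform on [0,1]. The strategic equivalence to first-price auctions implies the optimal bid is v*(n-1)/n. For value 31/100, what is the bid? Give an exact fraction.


Step 1: Dutch auctions are strategically equivalent to first-price auctions
Step 2: The equilibrium bid is b(v) = v*(n-1)/n
Step 3: b = 31/100 * 1/2
Step 4: b = 31/200

31/200


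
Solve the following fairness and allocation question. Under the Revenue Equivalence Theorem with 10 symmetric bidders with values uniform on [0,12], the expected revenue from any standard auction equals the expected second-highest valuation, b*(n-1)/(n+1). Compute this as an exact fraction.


Step 1: By Revenue Equivalence, expected revenue = b*(n-1)/(n+1)
Step 2: Substituting n = 10, b = 12
Step 3: Revenue = 12*(10-1)/(10+1) = 12*9/11
Step 4: Revenue = 108/11

108/11


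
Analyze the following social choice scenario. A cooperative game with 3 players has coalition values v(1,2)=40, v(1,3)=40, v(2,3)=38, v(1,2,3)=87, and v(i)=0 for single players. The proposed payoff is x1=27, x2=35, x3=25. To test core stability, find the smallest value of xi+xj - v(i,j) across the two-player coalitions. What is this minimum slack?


Step 1: Slack for coalition (1,2): x1+x2 - v12 = 62 - 40 = 22
Step 2: Slack for coalition (1,3): x1+x3 - v13 = 52 - 40 = 12
Step 3: Slack for coalition (2,3): x2+x3 - v23 = 60 - 38 = 22
Step 4: Minimum slack = min(22, 12, 22) = 12, attained by (1,3); no pair can gain by deviating, so the allocation is in the core

12


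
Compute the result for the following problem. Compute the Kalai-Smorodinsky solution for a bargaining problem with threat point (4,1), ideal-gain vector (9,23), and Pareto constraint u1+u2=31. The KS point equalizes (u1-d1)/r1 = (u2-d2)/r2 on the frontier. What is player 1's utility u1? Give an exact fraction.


Step 1: At the KS point, (u1-d1)/r1 = (u2-d2)/r2 = t and u1+u2 = 31
Step 2: u1 = d1 + r1*t and u2 = d2 + r2*t, so (d1 + r1*t) + (d2 + r2*t) = 31
Step 3: t = (31 - 4 - 1)/(9 + 23) = 26/32 = 13/16
Step 4: u1 = d1 + r1*t = 4 + 9 * 13/16 = 181/16
Step 5: (Check: u2 = d2 + r2*t = 315/16; u1+u2 = 181/16 + 315/16 = 31, on the frontier.)

181/16


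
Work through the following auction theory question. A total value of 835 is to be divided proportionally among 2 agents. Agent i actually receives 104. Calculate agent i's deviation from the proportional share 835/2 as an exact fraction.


Step 1: Proportional share = 835/2
Step 2: Agent's actual allocation = 104
Step 3: Excess = 104 - 835/2 = -627/2

-627/2


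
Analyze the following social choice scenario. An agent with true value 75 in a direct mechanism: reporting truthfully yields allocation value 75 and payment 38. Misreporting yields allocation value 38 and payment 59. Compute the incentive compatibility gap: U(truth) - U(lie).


Step 1: U(truth) = value - payment = 75 - 38 = 37
Step 2: U(lie) = allocation - payment = 38 - 59 = -21
Step 3: IC gap = 37 - (-21) = 58

58


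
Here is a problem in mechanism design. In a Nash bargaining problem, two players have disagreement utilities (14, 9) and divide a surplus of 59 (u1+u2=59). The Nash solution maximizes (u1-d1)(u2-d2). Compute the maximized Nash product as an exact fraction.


Step 1: The Nash solution splits surplus symmetrically above the disagreement point
Step 2: u1 = (total + d1 - d2)/2 = (59 + 14 - 9)/2 = 32
Step 3: u2 = (total - d1 + d2)/2 = (59 - 14 + 9)/2 = 27
Step 4: Nash product = (32 - 14) * (27 - 9)
Step 5: = 18 * 18 = 324

324


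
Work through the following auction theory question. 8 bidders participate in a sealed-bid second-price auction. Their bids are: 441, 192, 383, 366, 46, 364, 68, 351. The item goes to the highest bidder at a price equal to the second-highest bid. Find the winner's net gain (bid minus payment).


Step 1: Sort bids in descending order: 441, 383, 366, 364, 351, 192, 68, 46
Step 2: The winning bid is the highest: 441
Step 3: The payment equals the second-highest bid: 383
Step 4: Surplus = winner's bid - payment = 441 - 383 = 58

58


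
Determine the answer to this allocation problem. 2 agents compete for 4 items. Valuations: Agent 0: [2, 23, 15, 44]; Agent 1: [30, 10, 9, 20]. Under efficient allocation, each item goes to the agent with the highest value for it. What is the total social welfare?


Step 1: For each item, find the maximum value among all agents.
Step 2: Item 0 -> Agent 1 (value 30)
Step 3: Item 1 -> Agent 0 (value 23)
Step 4: Item 2 -> Agent 0 (value 15)
Step 5: Item 3 -> Agent 0 (value 44)
Step 6: Total welfare = 30 + 23 + 15 + 44 = 112

112


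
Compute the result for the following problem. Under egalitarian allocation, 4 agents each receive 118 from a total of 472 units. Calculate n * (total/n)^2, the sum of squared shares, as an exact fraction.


Step 1: Each agent's share = 472/4 = 118
Step 2: Square of each share = (118)^2 = 13924
Step 3: Sum of squares = 4 * 13924 = 55696

55696


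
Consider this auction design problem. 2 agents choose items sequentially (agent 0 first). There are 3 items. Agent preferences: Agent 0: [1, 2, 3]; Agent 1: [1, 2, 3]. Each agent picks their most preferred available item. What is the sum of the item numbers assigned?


Step 1: Agent 0 picks item 1
Step 2: Agent 1 picks item 2
Step 3: Sum = 1 + 2 = 3

3


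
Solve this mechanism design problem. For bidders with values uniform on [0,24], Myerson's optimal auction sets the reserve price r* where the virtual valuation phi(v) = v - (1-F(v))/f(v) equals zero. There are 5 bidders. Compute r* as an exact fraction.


Step 1: For U[0,24], F(v) = v/24 and f(v) = 1/24
Step 2: phi(v) = v - (1 - v/24)/(1/24) = v - (24 - v) = 2v - 24
Step 3: Set phi(r*) = 0: 2r* - 24 = 0
Step 4: r* = 24/2 = 12 (the number of bidders n = 5 does not enter)

12


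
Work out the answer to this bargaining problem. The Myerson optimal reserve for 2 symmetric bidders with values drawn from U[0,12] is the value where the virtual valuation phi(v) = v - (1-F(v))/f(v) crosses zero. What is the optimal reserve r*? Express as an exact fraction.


Step 1: For U[0,12], F(v) = v/12 and f(v) = 1/12
Step 2: phi(v) = v - (1 - v/12)/(1/12) = v - (12 - v) = 2v - 12
Step 3: Set phi(r*) = 0: 2r* - 12 = 0
Step 4: r* = 12/2 = 6 (the number of bidders n = 2 does not enter)

6


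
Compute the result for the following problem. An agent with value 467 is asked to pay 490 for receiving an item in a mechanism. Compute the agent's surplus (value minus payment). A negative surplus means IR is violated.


Step 1: Surplus = value - payment = 467 - 490 = -23
Step 2: IR is violated (surplus < 0)

-23


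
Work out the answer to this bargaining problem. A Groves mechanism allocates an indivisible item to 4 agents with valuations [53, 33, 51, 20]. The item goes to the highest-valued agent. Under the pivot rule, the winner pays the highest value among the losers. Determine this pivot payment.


Step 1: The efficient winner is agent 0 with value 53
Step 2: Other agents' values: [33, 51, 20]
Step 3: Pivot payment = max(others) = 51
Step 4: The winner pays 51

51


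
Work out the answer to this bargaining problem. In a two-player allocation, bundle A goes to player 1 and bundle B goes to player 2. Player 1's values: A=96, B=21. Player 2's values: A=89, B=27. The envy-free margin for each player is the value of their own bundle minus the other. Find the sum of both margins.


Step 1: Player 1's margin = v1(A) - v1(B) = 96 - 21 = 75
Step 2: Player 2's margin = v2(B) - v2(A) = 27 - 89 = -62
Step 3: Total margin = 75 + -62 = 13

13


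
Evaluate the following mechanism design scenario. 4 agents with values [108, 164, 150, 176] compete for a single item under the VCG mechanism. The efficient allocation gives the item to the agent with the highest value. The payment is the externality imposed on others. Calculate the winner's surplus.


Step 1: The winner is the agent with the highest value: agent 3 with value 176
Step 2: Values of other agents: [108, 164, 150]
Step 3: VCG payment = max of others' values = 164
Step 4: Surplus = 176 - 164 = 12

12


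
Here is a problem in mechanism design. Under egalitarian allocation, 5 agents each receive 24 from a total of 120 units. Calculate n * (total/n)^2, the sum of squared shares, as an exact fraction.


Step 1: Each agent's share = 120/5 = 24
Step 2: Square of each share = (24)^2 = 576
Step 3: Sum of squares = 5 * 576 = 2880

2880


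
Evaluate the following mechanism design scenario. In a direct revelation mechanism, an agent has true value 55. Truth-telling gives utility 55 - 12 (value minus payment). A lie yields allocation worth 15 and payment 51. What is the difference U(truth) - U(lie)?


Step 1: U(truth) = value - payment = 55 - 12 = 43
Step 2: U(lie) = allocation - payment = 15 - 51 = -36
Step 3: IC gap = 43 - (-36) = 79

79


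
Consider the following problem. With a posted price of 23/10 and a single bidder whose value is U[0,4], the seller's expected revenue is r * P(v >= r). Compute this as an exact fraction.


Step 1: Posted price r = 23/10, value support [0,4]
Step 2: P(v >= r) = (4 - 23/10)/4 = 17/40
Step 3: Expected revenue = r * P(v >= r) = 23/10 * 17/40
Step 4: Revenue = 391/400

391/400


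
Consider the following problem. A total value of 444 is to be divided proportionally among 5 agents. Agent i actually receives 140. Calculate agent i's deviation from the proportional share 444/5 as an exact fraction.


Step 1: Proportional share = 444/5
Step 2: Agent's actual allocation = 140
Step 3: Excess = 140 - 444/5 = 256/5

256/5


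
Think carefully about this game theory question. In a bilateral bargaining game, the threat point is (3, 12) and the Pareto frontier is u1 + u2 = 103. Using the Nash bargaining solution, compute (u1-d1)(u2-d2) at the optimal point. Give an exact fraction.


Step 1: The Nash solution splits surplus symmetrically above the disagreement point
Step 2: u1 = (total + d1 - d2)/2 = (103 + 3 - 12)/2 = 47
Step 3: u2 = (total - d1 + d2)/2 = (103 - 3 + 12)/2 = 56
Step 4: Nash product = (47 - 3) * (56 - 12)
Step 5: = 44 * 44 = 1936

1936


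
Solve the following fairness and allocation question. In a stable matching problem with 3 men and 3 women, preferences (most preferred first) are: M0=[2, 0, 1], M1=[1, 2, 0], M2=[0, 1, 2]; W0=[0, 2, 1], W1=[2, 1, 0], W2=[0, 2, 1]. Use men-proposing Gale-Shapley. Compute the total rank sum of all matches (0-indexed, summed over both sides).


Step 1: Run Gale-Shapley (men propose, women hold best offer):
  M0 proposes to W2; she accepts
  M1 proposes to W1; she accepts
  M2 proposes to W0; she accepts
Step 2: Final matching: W0-M2, W1-M1, W2-M0
Step 3: 0-indexed ranks (man's rank of his match, then woman's): 0 + 1 + 0 + 1 + 0 + 0
Step 4: Total rank sum = 2

2


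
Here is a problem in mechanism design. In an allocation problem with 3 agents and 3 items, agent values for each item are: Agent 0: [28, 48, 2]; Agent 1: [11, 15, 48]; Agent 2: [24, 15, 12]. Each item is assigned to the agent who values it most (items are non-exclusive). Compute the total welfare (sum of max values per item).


Step 1: For each item, find the maximum value among all agents.
Step 2: Item 0 -> Agent 0 (value 28)
Step 3: Item 1 -> Agent 0 (value 48)
Step 4: Item 2 -> Agent 1 (value 48)
Step 5: Total welfare = 28 + 48 + 48 = 124

124


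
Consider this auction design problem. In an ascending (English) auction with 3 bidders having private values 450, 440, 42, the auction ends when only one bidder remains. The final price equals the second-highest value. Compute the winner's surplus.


Step 1: Identify the highest value: 450
Step 2: Identify the second-highest value: 440
Step 3: The final price = second-highest value = 440
Step 4: Surplus = 450 - 440 = 10

10
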